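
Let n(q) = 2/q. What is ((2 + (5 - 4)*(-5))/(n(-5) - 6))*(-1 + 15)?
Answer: 105/16 ≈ 6.5625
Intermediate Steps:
((2 + (5 - 4)*(-5))/(n(-5) - 6))*(-1 + 15) = ((2 + (5 - 4)*(-5))/(2/(-5) - 6))*(-1 + 15) = ((2 + 1*(-5))/(2*(-⅕) - 6))*14 = ((2 - 5)/(-⅖ - 6))*14 = -3/(-32/5)*14 = -3*(-5/32)*14 = (15/32)*14 = 105/16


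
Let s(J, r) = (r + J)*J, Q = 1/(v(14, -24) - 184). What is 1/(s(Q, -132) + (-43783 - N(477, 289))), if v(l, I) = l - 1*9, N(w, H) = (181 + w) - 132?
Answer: -32041/1419681040 ≈ -2.2569e-5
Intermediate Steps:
N(w, H) = 49 + w
v(l, I) = -9 + l (v(l, I) = l - 9 = -9 + l)
Q = -1/179 (Q = 1/((-9 + 14) - 184) = 1/(5 - 184) = 1/(-179) = -1/179 ≈ -0.0055866)
s(J, r) = J*(J + r) (s(J, r) = (J + r)*J = J*(J + r))
1/(s(Q, -132) + (-43783 - N(477, 289))) = 1/(-(-1/179 - 132)/179 + (-43783 - (49 + 477))) = 1/(-1/179*(-23629/179) + (-43783 - 1*526)) = 1/(23629/32041 + (-43783 - 526)) = 1/(23629/32041 - 44309) = 1/(-1419681040/32041) = -32041/1419681040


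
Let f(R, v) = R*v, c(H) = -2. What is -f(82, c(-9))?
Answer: 164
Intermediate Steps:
-f(82, c(-9)) = -82*(-2) = -1*(-164) = 164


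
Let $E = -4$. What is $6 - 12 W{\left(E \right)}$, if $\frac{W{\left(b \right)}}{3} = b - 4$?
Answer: $294$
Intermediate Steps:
$W{\left(b \right)} = -12 + 3 b$ ($W{\left(b \right)} = 3 \left(b - 4\right) = 3 \left(-4 + b\right) = -12 + 3 b$)
$6 - 12 W{\left(E \right)} = 6 - 12 \left(-12 + 3 \left(-4\right)\right) = 6 - 12 \left(-12 - 12\right) = 6 - -288 = 6 + 288 = 294$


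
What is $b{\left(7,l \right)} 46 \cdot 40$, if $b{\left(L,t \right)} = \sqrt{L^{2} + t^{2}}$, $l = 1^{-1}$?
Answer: $9200 \sqrt{2} \approx 13011.0$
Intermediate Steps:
$l = 1$
$b{\left(7,l \right)} 46 \cdot 40 = \sqrt{7^{2} + 1^{2}} \cdot 46 \cdot 40 = \sqrt{49 + 1} \cdot 46 \cdot 40 = \sqrt{50} \cdot 46 \cdot 40 = 5 \sqrt{2} \cdot 46 \cdot 40 = 230 \sqrt{2} \cdot 40 = 9200 \sqrt{2}$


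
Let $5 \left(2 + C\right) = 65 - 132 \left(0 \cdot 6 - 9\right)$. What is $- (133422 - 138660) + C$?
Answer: $\frac{27433}{5} \approx 5486.6$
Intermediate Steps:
$C = \frac{1243}{5}$ ($C = -2 + \frac{65 - 132 \left(0 \cdot 6 - 9\right)}{5} = -2 + \frac{65 - 132 \left(0 - 9\right)}{5} = -2 + \frac{65 - -1188}{5} = -2 + \frac{65 + 1188}{5} = -2 + \frac{1}{5} \cdot 1253 = -2 + \frac{1253}{5} = \frac{1243}{5} \approx 248.6$)
$- (133422 - 138660) + C = - (133422 - 138660) + \frac{1243}{5} = \left(-1\right) \left(-5238\right) + \frac{1243}{5} = 5238 + \frac{1243}{5} = \frac{27433}{5}$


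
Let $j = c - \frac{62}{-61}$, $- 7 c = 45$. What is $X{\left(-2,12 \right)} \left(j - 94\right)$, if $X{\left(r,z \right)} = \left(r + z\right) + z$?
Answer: $- \frac{933878}{427} \approx -2187.1$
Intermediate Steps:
$c = - \frac{45}{7}$ ($c = \left(- \frac{1}{7}\right) 45 = - \frac{45}{7} \approx -6.4286$)
$j = - \frac{2311}{427}$ ($j = - \frac{45}{7} - \frac{62}{-61} = - \frac{45}{7} - 62 \left(- \frac{1}{61}\right) = - \frac{45}{7} - - \frac{62}{61} = - \frac{45}{7} + \frac{62}{61} = - \frac{2311}{427} \approx -5.4122$)
$X{\left(r,z \right)} = r + 2 z$
$X{\left(-2,12 \right)} \left(j - 94\right) = \left(-2 + 2 \cdot 12\right) \left(- \frac{2311}{427} - 94\right) = \left(-2 + 24\right) \left(- \frac{42449}{427}\right) = 22 \left(- \frac{42449}{427}\right) = - \frac{933878}{427}$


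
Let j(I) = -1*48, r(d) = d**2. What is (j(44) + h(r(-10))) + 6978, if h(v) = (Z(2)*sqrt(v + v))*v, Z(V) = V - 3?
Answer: 6930 - 1000*sqrt(2) ≈ 5515.8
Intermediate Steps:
Z(V) = -3 + V
h(v) = -sqrt(2)*v**(3/2) (h(v) = ((-3 + 2)*sqrt(v + v))*v = (-sqrt(2*v))*v = (-sqrt(2)*sqrt(v))*v = -sqrt(2)*v**(3/2))
j(I) = -48
(j(44) + h(r(-10))) + 6978 = (-48 - sqrt(2)*((-10)**2)**(3/2)) + 6978 = (-48 - sqrt(2)*100**(3/2)) + 6978 = (-48 - 1*sqrt(2)*1000) + 6978 = (-48 - 1000*sqrt(2)) + 6978 = 6930 - 1000*sqrt(2)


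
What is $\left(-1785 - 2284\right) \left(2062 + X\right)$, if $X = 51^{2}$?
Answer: $-18973747$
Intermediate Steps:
$X = 2601$
$\left(-1785 - 2284\right) \left(2062 + X\right) = \left(-1785 - 2284\right) \left(2062 + 2601\right) = \left(-4069\right) 4663 = -18973747$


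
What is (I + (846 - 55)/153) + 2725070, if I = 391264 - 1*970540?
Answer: 328307273/153 ≈ 2.1458e+6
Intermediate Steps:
I = -579276 (I = 391264 - 970540 = -579276)
(I + (846 - 55)/153) + 2725070 = (-579276 + (846 - 55)/153) + 2725070 = (-579276 + 791*(1/153)) + 2725070 = (-579276 + 791/153) + 2725070 = -88628437/153 + 2725070 = 328307273/153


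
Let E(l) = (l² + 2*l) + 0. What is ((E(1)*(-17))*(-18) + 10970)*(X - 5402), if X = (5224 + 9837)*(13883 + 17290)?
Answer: 5581310803088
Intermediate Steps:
X = 469496553 (X = 15061*31173 = 469496553)
E(l) = l² + 2*l
((E(1)*(-17))*(-18) + 10970)*(X - 5402) = (((1*(2 + 1))*(-17))*(-18) + 10970)*(469496553 - 5402) = (((1*3)*(-17))*(-18) + 10970)*469491151 = ((3*(-17))*(-18) + 10970)*469491151 = (-51*(-18) + 10970)*469491151 = (918 + 10970)*469491151 = 11888*469491151 = 5581310803088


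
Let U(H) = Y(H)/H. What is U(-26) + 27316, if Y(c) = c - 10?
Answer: 355126/13 ≈ 27317.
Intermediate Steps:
Y(c) = -10 + c
U(H) = (-10 + H)/H
U(-26) + 27316 = (-10 - 26)/(-26) + 27316 = -1/26*(-36) + 27316 = 18/13 + 27316 = 355126/13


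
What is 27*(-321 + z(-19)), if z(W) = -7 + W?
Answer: -9369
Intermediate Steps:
27*(-321 + z(-19)) = 27*(-321 + (-7 - 19)) = 27*(-321 - 26) = 27*(-347) = -9369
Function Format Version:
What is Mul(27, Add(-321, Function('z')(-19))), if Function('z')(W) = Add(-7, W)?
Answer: -9369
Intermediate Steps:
Mul(27, Add(-321, Function('z')(-19))) = Mul(27, Add(-321, Add(-7, -19))) = Mul(27, Add(-321, -26)) = Mul(27, -347) = -9369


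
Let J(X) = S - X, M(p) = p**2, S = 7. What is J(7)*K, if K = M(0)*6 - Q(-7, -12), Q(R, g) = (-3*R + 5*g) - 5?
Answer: 0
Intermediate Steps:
Q(R, g) = -5 - 3*R + 5*g
J(X) = 7 - X
K = 44 (K = 0**2*6 - (-5 - 3*(-7) + 5*(-12)) = 0*6 - (-5 + 21 - 60) = 0 - 1*(-44) = 0 + 44 = 44)
J(7)*K = (7 - 1*7)*44 = (7 - 7)*44 = 0*44 = 0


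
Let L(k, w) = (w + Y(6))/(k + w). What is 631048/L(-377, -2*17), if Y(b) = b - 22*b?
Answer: 32420091/20 ≈ 1.6210e+6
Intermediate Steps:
Y(b) = -21*b
L(k, w) = (-126 + w)/(k + w) (L(k, w) = (w - 21*6)/(k + w) = (w - 126)/(k + w) = (-126 + w)/(k + w))
631048/L(-377, -2*17) = 631048/(((-126 - 2*17)/(-377 - 2*17))) = 631048/(((-126 - 34)/(-377 - 34))) = 631048/((-160/(-411))) = 631048/((-1/411*(-160))) = 631048/(160/411) = 631048*(411/160) = 32420091/20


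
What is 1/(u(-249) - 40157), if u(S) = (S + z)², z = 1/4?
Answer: 16/347513 ≈ 4.6041e-5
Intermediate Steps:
z = ¼ ≈ 0.25000
u(S) = (¼ + S)² (u(S) = (S + ¼)² = (¼ + S)²)
1/(u(-249) - 40157) = 1/((1 + 4*(-249))²/16 - 40157) = 1/((1 - 996)²/16 - 40157) = 1/((1/16)*(-995)² - 40157) = 1/((1/16)*990025 - 40157) = 1/(990025/16 - 40157) = 1/(347513/16) = 16/347513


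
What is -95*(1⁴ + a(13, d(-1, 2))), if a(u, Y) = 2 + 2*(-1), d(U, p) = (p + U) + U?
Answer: -95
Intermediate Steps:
d(U, p) = p + 2*U (d(U, p) = (U + p) + U = p + 2*U)
a(u, Y) = 0 (a(u, Y) = 2 - 2 = 0)
-95*(1⁴ + a(13, d(-1, 2))) = -95*(1⁴ + 0) = -95*(1 + 0) = -95*1 = -95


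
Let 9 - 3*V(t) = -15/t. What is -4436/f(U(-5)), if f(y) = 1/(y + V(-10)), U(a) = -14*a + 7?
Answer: -352662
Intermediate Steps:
U(a) = 7 - 14*a
V(t) = 3 + 5/t (V(t) = 3 - (-5)/t = 3 + 5/t)
f(y) = 1/(5/2 + y) (f(y) = 1/(y + (3 + 5/(-10))) = 1/(y + (3 + 5*(-⅒))) = 1/(y + (3 - ½)) = 1/(y + 5/2) = 1/(5/2 + y))
-4436/f(U(-5)) = -4436/(2/(5 + 2*(7 - 14*(-5)))) = -4436/(2/(5 + 2*(7 + 70))) = -4436/(2/(5 + 2*77)) = -4436/(2/(5 + 154)) = -4436/(2/159) = -4436/(2*(1/159)) = -4436/2/159 = -4436*159/2 = -352662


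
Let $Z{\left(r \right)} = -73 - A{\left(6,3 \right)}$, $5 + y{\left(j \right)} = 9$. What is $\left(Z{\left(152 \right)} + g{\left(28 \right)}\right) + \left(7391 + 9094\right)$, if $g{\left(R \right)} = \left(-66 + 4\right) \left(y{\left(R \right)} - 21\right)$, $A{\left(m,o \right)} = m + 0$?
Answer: $17460$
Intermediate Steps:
$A{\left(m,o \right)} = m$
$y{\left(j \right)} = 4$ ($y{\left(j \right)} = -5 + 9 = 4$)
$Z{\left(r \right)} = -79$ ($Z{\left(r \right)} = -73 - 6 = -79$)
$g{\left(R \right)} = 1054$ ($g{\left(R \right)} = \left(-66 + 4\right) \left(4 - 21\right) = \left(-62\right) \left(-17\right) = 1054$)
$\left(Z{\left(152 \right)} + g{\left(28 \right)}\right) + \left(7391 + 9094\right) = \left(-79 + 1054\right) + \left(7391 + 9094\right) = 975 + 16485 = 17460$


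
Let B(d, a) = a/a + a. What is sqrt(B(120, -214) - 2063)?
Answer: 2*I*sqrt(569) ≈ 47.707*I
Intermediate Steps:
B(d, a) = 1 + a
sqrt(B(120, -214) - 2063) = sqrt((1 - 214) - 2063) = sqrt(-213 - 2063) = sqrt(-2276) = 2*I*sqrt(569)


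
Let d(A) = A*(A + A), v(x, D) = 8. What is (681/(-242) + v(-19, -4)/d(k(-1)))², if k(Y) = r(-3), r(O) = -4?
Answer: 1540081/234256 ≈ 6.5743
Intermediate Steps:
k(Y) = -4
d(A) = 2*A² (d(A) = A*(2*A) = 2*A²)
(681/(-242) + v(-19, -4)/d(k(-1)))² = (681/(-242) + 8/((2*(-4)²)))² = (681*(-1/242) + 8/((2*16)))² = (-681/242 + 8/32)² = (-681/242 + 8*(1/32))² = (-681/242 + ¼)² = (-1241/484)² = 1540081/234256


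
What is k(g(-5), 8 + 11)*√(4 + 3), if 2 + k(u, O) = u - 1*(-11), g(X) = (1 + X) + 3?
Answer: 8*√7 ≈ 21.166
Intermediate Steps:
g(X) = 4 + X
k(u, O) = 9 + u (k(u, O) = -2 + (u - 1*(-11)) = -2 + (u + 11) = -2 + (11 + u) = 9 + u)
k(g(-5), 8 + 11)*√(4 + 3) = (9 + (4 - 5))*√(4 + 3) = (9 - 1)*√7 = 8*√7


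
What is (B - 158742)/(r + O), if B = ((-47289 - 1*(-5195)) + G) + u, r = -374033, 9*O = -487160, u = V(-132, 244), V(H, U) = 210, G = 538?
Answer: 1800792/3853457 ≈ 0.46732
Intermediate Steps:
u = 210
O = -487160/9 (O = (1/9)*(-487160) = -487160/9 ≈ -54129.)
B = -41346 (B = ((-47289 - 1*(-5195)) + 538) + 210 = ((-47289 + 5195) + 538) + 210 = (-42094 + 538) + 210 = -41556 + 210 = -41346)
(B - 158742)/(r + O) = (-41346 - 158742)/(-374033 - 487160/9) = -200088/(-3853457/9) = -200088*(-9/3853457) = 1800792/3853457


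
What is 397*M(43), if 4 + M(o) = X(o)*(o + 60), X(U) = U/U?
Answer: 39303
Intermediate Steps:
X(U) = 1
M(o) = 56 + o (M(o) = -4 + 1*(o + 60) = -4 + 1*(60 + o) = -4 + (60 + o) = 56 + o)
397*M(43) = 397*(56 + 43) = 397*99 = 39303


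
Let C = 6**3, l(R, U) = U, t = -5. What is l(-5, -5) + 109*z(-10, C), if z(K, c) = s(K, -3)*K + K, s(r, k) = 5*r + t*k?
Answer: 37055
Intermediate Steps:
s(r, k) = -5*k + 5*r (s(r, k) = 5*r - 5*k = -5*k + 5*r)
C = 216
z(K, c) = K + K*(15 + 5*K) (z(K, c) = (-5*(-3) + 5*K)*K + K = (15 + 5*K)*K + K = K*(15 + 5*K) + K = K + K*(15 + 5*K))
l(-5, -5) + 109*z(-10, C) = -5 + 109*(-10*(16 + 5*(-10))) = -5 + 109*(-10*(16 - 50)) = -5 + 109*(-10*(-34)) = -5 + 109*340 = -5 + 37060 = 37055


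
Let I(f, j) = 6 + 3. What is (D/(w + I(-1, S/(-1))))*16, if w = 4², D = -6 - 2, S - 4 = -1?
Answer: -128/25 ≈ -5.1200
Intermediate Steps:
S = 3 (S = 4 - 1 = 3)
D = -8
I(f, j) = 9
w = 16
(D/(w + I(-1, S/(-1))))*16 = (-8/(16 + 9))*16 = (-8/25)*16 = ((1/25)*(-8))*16 = -8/25*16 = -128/25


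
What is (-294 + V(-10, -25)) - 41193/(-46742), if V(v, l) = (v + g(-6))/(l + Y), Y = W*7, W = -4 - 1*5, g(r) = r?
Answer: -150617021/514162 ≈ -292.94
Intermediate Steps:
W = -9 (W = -4 - 5 = -9)
Y = -63 (Y = -9*7 = -63)
V(v, l) = (-6 + v)/(-63 + l) (V(v, l) = (v - 6)/(l - 63) = (-6 + v)/(-63 + l))
(-294 + V(-10, -25)) - 41193/(-46742) = (-294 + (-6 - 10)/(-63 - 25)) - 41193/(-46742) = (-294 - 16/(-88)) - 41193*(-1)/46742 = (-294 - 1/88*(-16)) - 1*(-41193/46742) = (-294 + 2/11) + 41193/46742 = -3232/11 + 41193/46742 = -150617021/514162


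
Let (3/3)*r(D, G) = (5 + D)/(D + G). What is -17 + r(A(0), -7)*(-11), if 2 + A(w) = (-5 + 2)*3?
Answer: -62/3 ≈ -20.667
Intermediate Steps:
A(w) = -11 (A(w) = -2 + (-5 + 2)*3 = -2 - 3*3 = -2 - 9 = -11)
r(D, G) = (5 + D)/(D + G)
-17 + r(A(0), -7)*(-11) = -17 + ((5 - 11)/(-11 - 7))*(-11) = -17 + (-6/(-18))*(-11) = -17 - 1/18*(-6)*(-11) = -17 + (⅓)*(-11) = -17 - 11/3 = -62/3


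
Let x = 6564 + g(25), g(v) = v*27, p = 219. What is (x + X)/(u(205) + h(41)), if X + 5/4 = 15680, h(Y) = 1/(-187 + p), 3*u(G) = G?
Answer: 2200104/6563 ≈ 335.23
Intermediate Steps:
u(G) = G/3
h(Y) = 1/32 (h(Y) = 1/(-187 + 219) = 1/32)
X = 62715/4 (X = -5/4 + 15680 = 62715/4 ≈ 15679.)
g(v) = 27*v
x = 7239 (x = 6564 + 27*25 = 6564 + 675 = 7239)
(x + X)/(u(205) + h(41)) = (7239 + 62715/4)/((⅓)*205 + 1/32) = 91671/(4*(205/3 + 1/32)) = 91671/(4*(6563/96)) = (91671/4)*(96/6563) = 2200104/6563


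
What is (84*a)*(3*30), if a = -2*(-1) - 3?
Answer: -7560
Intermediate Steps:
a = -1 (a = 2 - 3 = -1)
(84*a)*(3*30) = (84*(-1))*(3*30) = -84*90 = -7560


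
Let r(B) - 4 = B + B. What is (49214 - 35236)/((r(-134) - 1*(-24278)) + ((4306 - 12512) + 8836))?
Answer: 6989/12322 ≈ 0.56720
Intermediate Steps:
r(B) = 4 + 2*B (r(B) = 4 + (B + B) = 4 + 2*B)
(49214 - 35236)/((r(-134) - 1*(-24278)) + ((4306 - 12512) + 8836)) = (49214 - 35236)/(((4 + 2*(-134)) - 1*(-24278)) + ((4306 - 12512) + 8836)) = 13978/(((4 - 268) + 24278) + (-8206 + 8836)) = 13978/((-264 + 24278) + 630) = 13978/(24014 + 630) = 13978/24644 = 13978*(1/24644) = 6989/12322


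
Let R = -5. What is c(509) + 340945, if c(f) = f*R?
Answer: 338400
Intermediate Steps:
c(f) = -5*f (c(f) = f*(-5) = -5*f)
c(509) + 340945 = -5*509 + 340945 = -2545 + 340945 = 338400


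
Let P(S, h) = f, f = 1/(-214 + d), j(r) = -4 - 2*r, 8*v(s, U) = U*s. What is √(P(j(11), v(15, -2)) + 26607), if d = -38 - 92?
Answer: √787141402/172 ≈ 163.12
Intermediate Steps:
v(s, U) = U*s/8 (v(s, U) = (U*s)/8 = U*s/8)
d = -130
f = -1/344 (f = 1/(-214 - 130) = 1/(-344) = -1/344 ≈ -0.0029070)
P(S, h) = -1/344
√(P(j(11), v(15, -2)) + 26607) = √(-1/344 + 26607) = √(9152807/344) = √787141402/172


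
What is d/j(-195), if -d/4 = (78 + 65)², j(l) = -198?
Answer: 3718/9 ≈ 413.11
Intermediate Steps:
d = -81796 (d = -4*(78 + 65)² = -4*143² = -4*20449 = -81796)
d/j(-195) = -81796/(-198) = -81796*(-1/198) = 3718/9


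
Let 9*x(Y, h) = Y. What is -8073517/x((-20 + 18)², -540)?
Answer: -72661653/4 ≈ -1.8165e+7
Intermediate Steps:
x(Y, h) = Y/9
-8073517/x((-20 + 18)², -540) = -8073517*9/(-20 + 18)² = -8073517/((⅑)*(-2)²) = -8073517/((⅑)*4) = -8073517/4/9 = -8073517*9/4 = -72661653/4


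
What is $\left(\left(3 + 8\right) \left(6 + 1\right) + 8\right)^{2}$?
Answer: $7225$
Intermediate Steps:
$\left(\left(3 + 8\right) \left(6 + 1\right) + 8\right)^{2} = \left(11 \cdot 7 + 8\right)^{2} = \left(77 + 8\right)^{2} = 85^{2} = 7225$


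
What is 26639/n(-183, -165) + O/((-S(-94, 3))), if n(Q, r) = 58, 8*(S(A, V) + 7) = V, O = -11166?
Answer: -3769157/3074 ≈ -1226.1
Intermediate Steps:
S(A, V) = -7 + V/8
26639/n(-183, -165) + O/((-S(-94, 3))) = 26639/58 - 11166*(-1/(-7 + (1/8)*3)) = 26639*(1/58) - 11166*(-1/(-7 + 3/8)) = 26639/58 - 11166/((-1*(-53/8))) = 26639/58 - 11166/53/8 = 26639/58 - 11166*8/53 = 26639/58 - 89328/53 = -3769157/3074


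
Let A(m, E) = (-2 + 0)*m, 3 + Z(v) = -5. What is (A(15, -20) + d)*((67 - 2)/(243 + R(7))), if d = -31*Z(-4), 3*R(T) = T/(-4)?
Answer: 170040/2909 ≈ 58.453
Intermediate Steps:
Z(v) = -8 (Z(v) = -3 - 5 = -8)
R(T) = -T/12 (R(T) = (T/(-4))/3 = (T*(-1/4))/3 = (-T/4)/3 = -T/12)
d = 248 (d = -31*(-8) = 248)
A(m, E) = -2*m
(A(15, -20) + d)*((67 - 2)/(243 + R(7))) = (-2*15 + 248)*((67 - 2)/(243 - 1/12*7)) = (-30 + 248)*(65/(243 - 7/12)) = 218*(65/(2909/12)) = 218*(65*(12/2909)) = 218*(780/2909) = 170040/2909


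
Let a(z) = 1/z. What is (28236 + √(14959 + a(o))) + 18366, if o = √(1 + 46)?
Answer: 46602 + √(33044431 + 47*√47)/47 ≈ 46724.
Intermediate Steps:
o = √47 ≈ 6.8557
(28236 + √(14959 + a(o))) + 18366 = (28236 + √(14959 + 1/(√47))) + 18366 = (28236 + √(14959 + √47/47)) + 18366 = 46602 + √(14959 + √47/47)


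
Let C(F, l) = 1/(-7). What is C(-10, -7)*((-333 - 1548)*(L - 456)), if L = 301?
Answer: -291555/7 ≈ -41651.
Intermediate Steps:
C(F, l) = -⅐
C(-10, -7)*((-333 - 1548)*(L - 456)) = -(-333 - 1548)*(301 - 456)/7 = -(-1881)*(-155)/7 = -⅐*291555 = -291555/7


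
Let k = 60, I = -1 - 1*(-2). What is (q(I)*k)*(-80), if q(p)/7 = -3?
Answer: 100800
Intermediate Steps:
I = 1 (I = -1 + 2 = 1)
q(p) = -21 (q(p) = 7*(-3) = -21)
(q(I)*k)*(-80) = -21*60*(-80) = -1260*(-80) = 100800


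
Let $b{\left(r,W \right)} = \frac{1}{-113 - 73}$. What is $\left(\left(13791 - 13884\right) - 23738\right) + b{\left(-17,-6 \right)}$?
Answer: $- \frac{4432567}{186} \approx -23831.0$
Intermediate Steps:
$b{\left(r,W \right)} = - \frac{1}{186}$ ($b{\left(r,W \right)} = \frac{1}{-186} = - \frac{1}{186}$)
$\left(\left(13791 - 13884\right) - 23738\right) + b{\left(-17,-6 \right)} = \left(\left(13791 - 13884\right) - 23738\right) - \frac{1}{186} = \left(-93 - 23738\right) - \frac{1}{186} = -23831 - \frac{1}{186} = - \frac{4432567}{186}$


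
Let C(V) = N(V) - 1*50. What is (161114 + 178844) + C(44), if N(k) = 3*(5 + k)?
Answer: 340055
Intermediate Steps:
N(k) = 15 + 3*k
C(V) = -35 + 3*V (C(V) = (15 + 3*V) - 1*50 = (15 + 3*V) - 50 = -35 + 3*V)
(161114 + 178844) + C(44) = (161114 + 178844) + (-35 + 3*44) = 339958 + (-35 + 132) = 339958 + 97 = 340055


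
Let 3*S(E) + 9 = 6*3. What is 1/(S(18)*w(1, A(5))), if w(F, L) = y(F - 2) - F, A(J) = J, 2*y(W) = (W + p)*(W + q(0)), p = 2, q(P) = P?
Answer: -2/9 ≈ -0.22222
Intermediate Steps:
y(W) = W*(2 + W)/2 (y(W) = ((W + 2)*(W + 0))/2 = ((2 + W)*W)/2 = (W*(2 + W))/2 = W*(2 + W)/2)
w(F, L) = -F + F*(-2 + F)/2 (w(F, L) = (F - 2)*(2 + (F - 2))/2 - F = (-2 + F)*(2 + (-2 + F))/2 - F = (-2 + F)*F/2 - F = F*(-2 + F)/2 - F = -F + F*(-2 + F)/2)
S(E) = 3 (S(E) = -3 + (6*3)/3 = -3 + (1/3)*18 = -3 + 6 = 3)
1/(S(18)*w(1, A(5))) = 1/(3*((1/2)*1*(-4 + 1))) = 1/(3*((1/2)*1*(-3))) = 1/(3*(-3/2)) = 1/(-9/2) = -2/9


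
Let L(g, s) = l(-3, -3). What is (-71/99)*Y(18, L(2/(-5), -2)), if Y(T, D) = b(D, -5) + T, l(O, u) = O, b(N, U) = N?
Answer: -355/33 ≈ -10.758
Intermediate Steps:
L(g, s) = -3
Y(T, D) = D + T
(-71/99)*Y(18, L(2/(-5), -2)) = (-71/99)*(-3 + 18) = -71*1/99*15 = -71/99*15 = -355/33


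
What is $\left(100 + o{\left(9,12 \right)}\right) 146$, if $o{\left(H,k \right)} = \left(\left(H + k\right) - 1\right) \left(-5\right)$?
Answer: $0$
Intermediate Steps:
$o{\left(H,k \right)} = 5 - 5 H - 5 k$ ($o{\left(H,k \right)} = \left(-1 + H + k\right) \left(-5\right) = 5 - 5 H - 5 k$)
$\left(100 + o{\left(9,12 \right)}\right) 146 = \left(100 - 100\right) 146 = 0 \cdot 146 = 0$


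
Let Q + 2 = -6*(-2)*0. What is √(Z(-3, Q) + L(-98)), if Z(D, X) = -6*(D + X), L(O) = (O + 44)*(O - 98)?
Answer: √10614 ≈ 103.02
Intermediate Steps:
L(O) = (-98 + O)*(44 + O) (L(O) = (44 + O)*(-98 + O) = (-98 + O)*(44 + O))
Q = -2 (Q = -2 - 6*(-2)*0 = -2 + 12*0 = -2 + 0 = -2)
Z(D, X) = -6*D - 6*X
√(Z(-3, Q) + L(-98)) = √((-6*(-3) - 6*(-2)) + (-4312 + (-98)² - 54*(-98))) = √((18 + 12) + (-4312 + 9604 + 5292)) = √(30 + 10584) = √10614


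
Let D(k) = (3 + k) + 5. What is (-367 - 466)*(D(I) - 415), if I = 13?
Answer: 328202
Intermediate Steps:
D(k) = 8 + k
(-367 - 466)*(D(I) - 415) = (-367 - 466)*((8 + 13) - 415) = -833*(21 - 415) = -833*(-394) = 328202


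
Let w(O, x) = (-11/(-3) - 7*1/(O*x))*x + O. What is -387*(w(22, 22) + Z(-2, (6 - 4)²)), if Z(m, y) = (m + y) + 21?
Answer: -1067217/22 ≈ -48510.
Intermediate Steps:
w(O, x) = O + x*(11/3 - 7/(O*x)) (w(O, x) = (-11*(-⅓) - 7/(O*x))*x + O = (11/3 - 7/(O*x))*x + O = x*(11/3 - 7/(O*x)) + O = O + x*(11/3 - 7/(O*x)))
Z(m, y) = 21 + m + y
-387*(w(22, 22) + Z(-2, (6 - 4)²)) = -387*((22 - 7/22 + (11/3)*22) + (21 - 2 + (6 - 4)²)) = -387*((22 - 7*1/22 + 242/3) + (21 - 2 + 2²)) = -387*((22 - 7/22 + 242/3) + (21 - 2 + 4)) = -387*(6755/66 + 23) = -387*8273/66 = -1067217/22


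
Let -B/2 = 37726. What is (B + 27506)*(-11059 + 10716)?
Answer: 16445478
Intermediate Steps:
B = -75452 (B = -2*37726 = -75452)
(B + 27506)*(-11059 + 10716) = (-75452 + 27506)*(-11059 + 10716) = -47946*(-343) = 16445478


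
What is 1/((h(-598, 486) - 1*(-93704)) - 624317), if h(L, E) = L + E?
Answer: -1/530725 ≈ -1.8842e-6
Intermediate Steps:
h(L, E) = E + L
1/((h(-598, 486) - 1*(-93704)) - 624317) = 1/(((486 - 598) - 1*(-93704)) - 624317) = 1/((-112 + 93704) - 624317) = 1/(93592 - 624317) = 1/(-530725) = -1/530725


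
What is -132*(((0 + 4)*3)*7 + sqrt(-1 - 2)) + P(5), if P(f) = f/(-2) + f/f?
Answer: -22179/2 - 132*I*sqrt(3) ≈ -11090.0 - 228.63*I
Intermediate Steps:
P(f) = 1 - f/2 (P(f) = f*(-1/2) + 1 = -f/2 + 1 = 1 - f/2)
-132*(((0 + 4)*3)*7 + sqrt(-1 - 2)) + P(5) = -132*(((0 + 4)*3)*7 + sqrt(-1 - 2)) + (1 - 1/2*5) = -132*((4*3)*7 + sqrt(-3)) + (1 - 5/2) = -132*(12*7 + I*sqrt(3)) - 3/2 = -132*(84 + I*sqrt(3)) - 3/2 = (-11088 - 132*I*sqrt(3)) - 3/2 = -22179/2 - 132*I*sqrt(3)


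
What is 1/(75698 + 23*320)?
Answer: 1/83058 ≈ 1.2040e-5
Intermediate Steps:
1/(75698 + 23*320) = 1/(75698 + 7360) = 1/83058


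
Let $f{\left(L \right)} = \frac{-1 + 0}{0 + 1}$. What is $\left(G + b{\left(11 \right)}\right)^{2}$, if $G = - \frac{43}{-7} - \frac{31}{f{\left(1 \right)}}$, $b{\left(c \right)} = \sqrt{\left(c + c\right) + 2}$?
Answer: $\frac{68776}{49} + \frac{1040 \sqrt{6}}{7} \approx 1767.5$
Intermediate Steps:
$f{\left(L \right)} = -1$ ($f{\left(L \right)} = - 1^{-1} = \left(-1\right) 1 = -1$)
$b{\left(c \right)} = \sqrt{2 + 2 c}$ ($b{\left(c \right)} = \sqrt{2 c + 2} = \sqrt{2 + 2 c}$)
$G = \frac{260}{7}$ ($G = - \frac{43}{-7} - \frac{31}{-1} = \left(-43\right) \left(- \frac{1}{7}\right) - -31 = \frac{43}{7} + 31 = \frac{260}{7} \approx 37.143$)
$\left(G + b{\left(11 \right)}\right)^{2} = \left(\frac{260}{7} + \sqrt{2 + 2 \cdot 11}\right)^{2} = \left(\frac{260}{7} + \sqrt{2 + 22}\right)^{2} = \left(\frac{260}{7} + \sqrt{24}\right)^{2} = \left(\frac{260}{7} + 2 \sqrt{6}\right)^{2}$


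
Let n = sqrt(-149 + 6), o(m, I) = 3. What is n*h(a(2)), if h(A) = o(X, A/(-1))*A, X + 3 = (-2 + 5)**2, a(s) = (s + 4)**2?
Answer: 108*I*sqrt(143) ≈ 1291.5*I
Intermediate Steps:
a(s) = (4 + s)**2
X = 6 (X = -3 + (-2 + 5)**2 = -3 + 3**2 = -3 + 9 = 6)
h(A) = 3*A
n = I*sqrt(143) (n = sqrt(-143) = I*sqrt(143) ≈ 11.958*I)
n*h(a(2)) = (I*sqrt(143))*(3*(4 + 2)**2) = (I*sqrt(143))*(3*6**2) = (I*sqrt(143))*(3*36) = (I*sqrt(143))*108 = 108*I*sqrt(143)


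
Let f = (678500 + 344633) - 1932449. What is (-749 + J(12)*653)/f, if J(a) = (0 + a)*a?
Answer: -93283/909316 ≈ -0.10259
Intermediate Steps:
J(a) = a² (J(a) = a*a = a²)
f = -909316 (f = 1023133 - 1932449 = -909316)
(-749 + J(12)*653)/f = (-749 + 12²*653)/(-909316) = (-749 + 144*653)*(-1/909316) = (-749 + 94032)*(-1/909316) = 93283*(-1/909316) = -93283/909316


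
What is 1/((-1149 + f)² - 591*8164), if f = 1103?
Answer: -1/4822808 ≈ -2.0735e-7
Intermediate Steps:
1/((-1149 + f)² - 591*8164) = 1/((-1149 + 1103)² - 591*8164) = 1/((-46)² - 4824924) = 1/(2116 - 4824924) = 1/(-4822808) = -1/4822808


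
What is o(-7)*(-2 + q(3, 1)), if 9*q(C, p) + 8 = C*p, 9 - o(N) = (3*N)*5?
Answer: -874/3 ≈ -291.33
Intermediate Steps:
o(N) = 9 - 15*N (o(N) = 9 - 3*N*5 = 9 - 15*N)
q(C, p) = -8/9 + C*p/9 (q(C, p) = -8/9 + (C*p)/9 = -8/9 + C*p/9)
o(-7)*(-2 + q(3, 1)) = (9 - 15*(-7))*(-2 + (-8/9 + (⅑)*3*1)) = (9 + 105)*(-2 + (-8/9 + ⅓)) = 114*(-2 - 5/9) = 114*(-23/9) = -874/3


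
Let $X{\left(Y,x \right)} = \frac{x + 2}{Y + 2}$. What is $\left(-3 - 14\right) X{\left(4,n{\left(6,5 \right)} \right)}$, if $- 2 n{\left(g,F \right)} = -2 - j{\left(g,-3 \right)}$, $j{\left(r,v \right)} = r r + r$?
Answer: $-68$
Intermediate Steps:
$j{\left(r,v \right)} = r + r^{2}$ ($j{\left(r,v \right)} = r^{2} + r = r + r^{2}$)
$n{\left(g,F \right)} = 1 + \frac{g \left(1 + g\right)}{2}$ ($n{\left(g,F \right)} = - \frac{-2 - g \left(1 + g\right)}{2} = 1 + \frac{g \left(1 + g\right)}{2}$)
$X{\left(Y,x \right)} = \frac{2 + x}{2 + Y}$
$\left(-3 - 14\right) X{\left(4,n{\left(6,5 \right)} \right)} = \left(-3 - 14\right) \frac{2 + \left(1 + \frac{1}{2} \cdot 6 \left(1 + 6\right)\right)}{2 + 4} = - 17 \frac{2 + \left(1 + \frac{1}{2} \cdot 6 \cdot 7\right)}{6} = - 17 \frac{2 + \left(1 + 21\right)}{6} = - 17 \frac{2 + 22}{6} = - 17 \cdot \frac{1}{6} \cdot 24 = \left(-17\right) 4 = -68$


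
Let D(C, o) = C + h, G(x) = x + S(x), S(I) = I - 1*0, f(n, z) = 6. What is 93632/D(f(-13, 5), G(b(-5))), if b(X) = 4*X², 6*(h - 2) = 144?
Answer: 2926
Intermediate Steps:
h = 26 (h = 2 + (⅙)*144 = 2 + 24 = 26)
S(I) = I (S(I) = I + 0 = I)
G(x) = 2*x (G(x) = x + x = 2*x)
D(C, o) = 26 + C (D(C, o) = C + 26 = 26 + C)
93632/D(f(-13, 5), G(b(-5))) = 93632/(26 + 6) = 93632/32 = 93632*(1/32) = 2926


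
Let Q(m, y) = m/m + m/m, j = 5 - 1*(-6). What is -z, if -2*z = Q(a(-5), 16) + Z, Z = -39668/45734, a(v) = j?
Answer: 12950/22867 ≈ 0.56632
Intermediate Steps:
j = 11 (j = 5 + 6 = 11)
a(v) = 11
Q(m, y) = 2 (Q(m, y) = 1 + 1 = 2)
Z = -19834/22867 (Z = -39668*1/45734 = -19834/22867 ≈ -0.86736)
z = -12950/22867 (z = -(2 - 19834/22867)/2 = -½*25900/22867 = -12950/22867 ≈ -0.56632)
-z = -1*(-12950/22867) = 12950/22867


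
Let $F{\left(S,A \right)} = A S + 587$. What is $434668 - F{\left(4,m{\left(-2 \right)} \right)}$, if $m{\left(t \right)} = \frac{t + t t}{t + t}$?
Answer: $434083$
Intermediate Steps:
$m{\left(t \right)} = \frac{t + t^{2}}{2 t}$
$F{\left(S,A \right)} = 587 + A S$
$434668 - F{\left(4,m{\left(-2 \right)} \right)} = 434668 - \left(587 + \left(\frac{1}{2} + \frac{1}{2} \left(-2\right)\right) 4\right) = 434668 - \left(587 + \left(\frac{1}{2} - 1\right) 4\right) = 434668 - \left(587 - 2\right) = 434668 - 585 = 434083$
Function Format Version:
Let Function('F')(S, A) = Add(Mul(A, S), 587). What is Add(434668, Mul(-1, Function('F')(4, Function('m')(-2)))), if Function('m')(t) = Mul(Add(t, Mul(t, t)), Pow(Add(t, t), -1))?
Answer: 434083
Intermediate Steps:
Function('m')(t) = Mul(Rational(1, 2), Pow(t, -1), Add(t, Pow(t, 2))) (Function('m')(t) = Mul(Add(t, Pow(t, 2)), Pow(Mul(2, t), -1)) = Mul(Add(t, Pow(t, 2)), Mul(Rational(1, 2), Pow(t, -1))) = Mul(Rational(1, 2), Pow(t, -1), Add(t, Pow(t, 2))))
Function('F')(S, A) = Add(587, Mul(A, S))
Add(434668, Mul(-1, Function('F')(4, Function('m')(-2)))) = Add(434668, Mul(-1, Add(587, Mul(Add(Rational(1, 2), Mul(Rational(1, 2), -2)), 4)))) = Add(434668, Mul(-1, Add(587, Mul(Add(Rational(1, 2), -1), 4)))) = Add(434668, Mul(-1, Add(587, Mul(Rational(-1, 2), 4)))) = Add(434668, Mul(-1, Add(587, -2))) = Add(434668, Mul(-1, 585)) = Add(434668, -585) = 434083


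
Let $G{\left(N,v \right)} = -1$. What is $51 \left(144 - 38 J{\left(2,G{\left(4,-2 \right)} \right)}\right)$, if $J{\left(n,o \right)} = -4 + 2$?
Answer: $11220$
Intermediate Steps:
$J{\left(n,o \right)} = -2$
$51 \left(144 - 38 J{\left(2,G{\left(4,-2 \right)} \right)}\right) = 51 \left(144 - -76\right) = 51 \left(144 + 76\right) = 51 \cdot 220 = 11220$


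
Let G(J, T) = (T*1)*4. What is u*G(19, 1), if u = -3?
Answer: -12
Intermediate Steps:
G(J, T) = 4*T (G(J, T) = T*4 = 4*T)
u*G(19, 1) = -12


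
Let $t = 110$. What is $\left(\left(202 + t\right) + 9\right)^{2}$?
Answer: $103041$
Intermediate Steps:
$\left(\left(202 + t\right) + 9\right)^{2} = \left(\left(202 + 110\right) + 9\right)^{2} = \left(312 + 9\right)^{2} = 321^{2} = 103041$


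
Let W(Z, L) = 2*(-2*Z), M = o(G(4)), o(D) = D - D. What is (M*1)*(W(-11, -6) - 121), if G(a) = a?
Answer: 0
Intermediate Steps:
o(D) = 0
M = 0
W(Z, L) = -4*Z
(M*1)*(W(-11, -6) - 121) = (0*1)*(-4*(-11) - 121) = 0*(44 - 121) = 0*(-77) = 0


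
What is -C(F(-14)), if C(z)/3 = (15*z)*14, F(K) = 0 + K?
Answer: 8820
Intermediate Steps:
F(K) = K
C(z) = 630*z (C(z) = 3*((15*z)*14) = 3*(210*z) = 630*z)
-C(F(-14)) = -630*(-14) = -1*(-8820) = 8820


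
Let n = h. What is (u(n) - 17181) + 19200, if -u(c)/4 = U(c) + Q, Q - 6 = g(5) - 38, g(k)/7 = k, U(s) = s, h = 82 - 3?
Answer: 1691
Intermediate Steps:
h = 79
n = 79
g(k) = 7*k
Q = 3 (Q = 6 + (7*5 - 38) = 6 + (35 - 38) = 6 - 3 = 3)
u(c) = -12 - 4*c (u(c) = -4*(c + 3) = -4*(3 + c) = -12 - 4*c)
(u(n) - 17181) + 19200 = ((-12 - 4*79) - 17181) + 19200 = ((-12 - 316) - 17181) + 19200 = (-328 - 17181) + 19200 = -17509 + 19200 = 1691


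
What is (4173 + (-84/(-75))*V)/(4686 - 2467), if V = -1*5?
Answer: 20837/11095 ≈ 1.8781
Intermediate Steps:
V = -5
(4173 + (-84/(-75))*V)/(4686 - 2467) = (4173 - 84/(-75)*(-5))/(4686 - 2467) = (4173 - 84*(-1/75)*(-5))/2219 = (4173 + (28/25)*(-5))*(1/2219) = (4173 - 28/5)*(1/2219) = (20837/5)*(1/2219) = 20837/11095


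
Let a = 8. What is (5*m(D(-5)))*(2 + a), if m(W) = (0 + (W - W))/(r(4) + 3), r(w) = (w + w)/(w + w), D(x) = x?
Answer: 0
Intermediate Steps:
r(w) = 1 (r(w) = (2*w)/((2*w)) = (2*w)*(1/(2*w)) = 1)
m(W) = 0 (m(W) = (0 + (W - W))/(1 + 3) = (0 + 0)/4 = 0*(¼) = 0)
(5*m(D(-5)))*(2 + a) = (5*0)*(2 + 8) = 0*10 = 0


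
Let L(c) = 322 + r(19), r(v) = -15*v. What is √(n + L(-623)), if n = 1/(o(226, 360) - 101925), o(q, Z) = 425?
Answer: √3811831485/10150 ≈ 6.0828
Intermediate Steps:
n = -1/101500 (n = 1/(425 - 101925) = 1/(-101500) = -1/101500 ≈ -9.8522e-6)
L(c) = 37 (L(c) = 322 - 15*19 = 322 - 285 = 37)
√(n + L(-623)) = √(-1/101500 + 37) = √(3755499/101500) = √3811831485/10150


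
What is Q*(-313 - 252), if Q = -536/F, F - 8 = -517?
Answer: -302840/509 ≈ -594.97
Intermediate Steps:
F = -509 (F = 8 - 517 = -509)
Q = 536/509 (Q = -536/(-509) = -536*(-1/509) = 536/509 ≈ 1.0530)
Q*(-313 - 252) = 536*(-313 - 252)/509 = (536/509)*(-565) = -302840/509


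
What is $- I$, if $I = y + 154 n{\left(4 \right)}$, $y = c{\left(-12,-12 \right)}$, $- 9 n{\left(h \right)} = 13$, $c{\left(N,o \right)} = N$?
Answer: $\frac{2110}{9} \approx 234.44$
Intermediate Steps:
$n{\left(h \right)} = - \frac{13}{9}$ ($n{\left(h \right)} = \left(- \frac{1}{9}\right) 13 = - \frac{13}{9}$)
$y = -12$
$I = - \frac{2110}{9}$ ($I = -12 + 154 \left(- \frac{13}{9}\right) = -12 - \frac{2002}{9} = - \frac{2110}{9} \approx -234.44$)
$- I = \left(-1\right) \left(- \frac{2110}{9}\right) = \frac{2110}{9}$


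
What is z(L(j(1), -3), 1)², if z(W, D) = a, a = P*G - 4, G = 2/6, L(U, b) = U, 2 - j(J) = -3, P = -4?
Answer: 256/9 ≈ 28.444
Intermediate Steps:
j(J) = 5 (j(J) = 2 - 1*(-3) = 2 + 3 = 5)
G = ⅓ (G = 2*(⅙) = ⅓ ≈ 0.33333)
a = -16/3 (a = -4*⅓ - 4 = -4/3 - 4 = -16/3 ≈ -5.3333)
z(W, D) = -16/3
z(L(j(1), -3), 1)² = (-16/3)² = 256/9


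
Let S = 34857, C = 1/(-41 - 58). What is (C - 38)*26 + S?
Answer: 3353005/99 ≈ 33869.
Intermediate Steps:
C = -1/99 (C = 1/(-99) = -1/99 ≈ -0.010101)
(C - 38)*26 + S = (-1/99 - 38)*26 + 34857 = -3763/99*26 + 34857 = -97838/99 + 34857 = 3353005/99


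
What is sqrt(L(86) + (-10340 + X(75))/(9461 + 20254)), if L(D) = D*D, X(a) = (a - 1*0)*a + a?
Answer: 10*sqrt(2612156505)/5943 ≈ 85.999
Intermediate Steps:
X(a) = a + a**2 (X(a) = (a + 0)*a + a = a*a + a = a**2 + a = a + a**2)
L(D) = D**2
sqrt(L(86) + (-10340 + X(75))/(9461 + 20254)) = sqrt(86**2 + (-10340 + 75*(1 + 75))/(9461 + 20254)) = sqrt(7396 + (-10340 + 75*76)/29715) = sqrt(7396 + (-10340 + 5700)*(1/29715)) = sqrt(7396 - 4640*1/29715) = sqrt(7396 - 928/5943) = sqrt(43953500/5943) = 10*sqrt(2612156505)/5943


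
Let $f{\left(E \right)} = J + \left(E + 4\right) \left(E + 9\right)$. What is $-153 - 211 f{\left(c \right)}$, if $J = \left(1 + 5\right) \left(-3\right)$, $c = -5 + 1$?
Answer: $3645$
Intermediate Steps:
$c = -4$
$J = -18$ ($J = 6 \left(-3\right) = -18$)
$f{\left(E \right)} = -18 + \left(4 + E\right) \left(9 + E\right)$ ($f{\left(E \right)} = -18 + \left(E + 4\right) \left(E + 9\right) = -18 + \left(4 + E\right) \left(9 + E\right)$)
$-153 - 211 f{\left(c \right)} = -153 - 211 \left(18 + \left(-4\right)^{2} + 13 \left(-4\right)\right) = -153 - 211 \left(18 + 16 - 52\right) = -153 - -3798 = -153 + 3798 = 3645$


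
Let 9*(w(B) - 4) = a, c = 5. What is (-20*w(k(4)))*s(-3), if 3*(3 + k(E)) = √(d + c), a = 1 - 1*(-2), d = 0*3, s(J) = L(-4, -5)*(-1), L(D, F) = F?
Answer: -1300/3 ≈ -433.33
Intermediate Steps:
s(J) = 5 (s(J) = -5*(-1) = 5)
d = 0
a = 3 (a = 1 + 2 = 3)
k(E) = -3 + √5/3 (k(E) = -3 + √(0 + 5)/3 = -3 + √5/3)
w(B) = 13/3 (w(B) = 4 + (⅑)*3 = 4 + ⅓ = 13/3)
(-20*w(k(4)))*s(-3) = -20*13/3*5 = -260/3*5 = -1300/3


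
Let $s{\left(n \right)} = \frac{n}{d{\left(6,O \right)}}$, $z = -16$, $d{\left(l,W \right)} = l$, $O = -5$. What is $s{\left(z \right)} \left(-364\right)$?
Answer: $\frac{2912}{3} \approx 970.67$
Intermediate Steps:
$s{\left(n \right)} = \frac{n}{6}$
$s{\left(z \right)} \left(-364\right) = \frac{1}{6} \left(-16\right) \left(-364\right) = \left(- \frac{8}{3}\right) \left(-364\right) = \frac{2912}{3}$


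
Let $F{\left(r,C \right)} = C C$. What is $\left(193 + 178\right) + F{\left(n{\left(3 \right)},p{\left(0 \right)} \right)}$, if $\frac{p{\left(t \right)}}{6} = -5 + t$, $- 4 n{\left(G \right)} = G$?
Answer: $1271$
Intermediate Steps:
$n{\left(G \right)} = - \frac{G}{4}$
$p{\left(t \right)} = -30 + 6 t$ ($p{\left(t \right)} = 6 \left(-5 + t\right) = -30 + 6 t$)
$F{\left(r,C \right)} = C^{2}$
$\left(193 + 178\right) + F{\left(n{\left(3 \right)},p{\left(0 \right)} \right)} = \left(193 + 178\right) + \left(-30 + 6 \cdot 0\right)^{2} = 371 + \left(-30 + 0\right)^{2} = 371 + \left(-30\right)^{2} = 371 + 900 = 1271$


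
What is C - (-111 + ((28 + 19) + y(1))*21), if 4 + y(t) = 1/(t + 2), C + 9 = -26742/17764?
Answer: -7190027/8882 ≈ -809.51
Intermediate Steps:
C = -93309/8882 (C = -9 - 26742/17764 = -9 - 26742*1/17764 = -9 - 13371/8882 = -93309/8882 ≈ -10.505)
y(t) = -4 + 1/(2 + t) (y(t) = -4 + 1/(t + 2) = -4 + 1/(2 + t))
C - (-111 + ((28 + 19) + y(1))*21) = -93309/8882 - (-111 + ((28 + 19) + (-7 - 4*1)/(2 + 1))*21) = -93309/8882 - (-111 + (47 + (-7 - 4)/3)*21) = -93309/8882 - (-111 + (47 + (⅓)*(-11))*21) = -93309/8882 - (-111 + (47 - 11/3)*21) = -93309/8882 - (-111 + (130/3)*21) = -93309/8882 - (-111 + 910) = -93309/8882 - 1*799 = -93309/8882 - 799 = -7190027/8882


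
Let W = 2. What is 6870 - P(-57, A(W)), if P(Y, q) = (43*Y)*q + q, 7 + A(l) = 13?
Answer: 21570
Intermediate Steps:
A(l) = 6 (A(l) = -7 + 13 = 6)
P(Y, q) = q + 43*Y*q (P(Y, q) = 43*Y*q + q = q + 43*Y*q)
6870 - P(-57, A(W)) = 6870 - 6*(1 + 43*(-57)) = 6870 - 6*(1 - 2451) = 6870 - 6*(-2450) = 6870 - 1*(-14700) = 6870 + 14700 = 21570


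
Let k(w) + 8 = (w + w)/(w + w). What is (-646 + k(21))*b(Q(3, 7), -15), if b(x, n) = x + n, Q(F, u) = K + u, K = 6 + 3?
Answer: -653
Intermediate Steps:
K = 9
k(w) = -7 (k(w) = -8 + (w + w)/(w + w) = -8 + (2*w)/((2*w)) = -8 + (2*w)*(1/(2*w)) = -8 + 1 = -7)
Q(F, u) = 9 + u
b(x, n) = n + x
(-646 + k(21))*b(Q(3, 7), -15) = (-646 - 7)*(-15 + (9 + 7)) = -653*(-15 + 16) = -653*1 = -653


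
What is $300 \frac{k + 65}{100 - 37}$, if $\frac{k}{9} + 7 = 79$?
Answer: $\frac{71300}{21} \approx 3395.2$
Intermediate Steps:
$k = 648$ ($k = -63 + 9 \cdot 79 = -63 + 711 = 648$)
$300 \frac{k + 65}{100 - 37} = 300 \frac{648 + 65}{100 - 37} = 300 \cdot \frac{713}{63} = \frac{71300}{21}$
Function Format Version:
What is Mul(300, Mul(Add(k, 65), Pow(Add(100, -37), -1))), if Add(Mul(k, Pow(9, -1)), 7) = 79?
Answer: Rational(71300, 21) ≈ 3395.2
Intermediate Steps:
k = 648 (k = Add(-63, Mul(9, 79)) = Add(-63, 711) = 648)
Mul(300, Mul(Add(k, 65), Pow(Add(100, -37), -1))) = Mul(300, Mul(Add(648, 65), Pow(Add(100, -37), -1))) = Mul(300, Mul(713, Pow(63, -1))) = Mul(300, Mul(713, Rational(1, 63))) = Mul(300, Rational(713, 63)) = Rational(71300, 21)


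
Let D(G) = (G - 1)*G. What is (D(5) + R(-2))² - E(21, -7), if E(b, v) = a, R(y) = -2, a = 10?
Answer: 314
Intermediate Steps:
D(G) = G*(-1 + G) (D(G) = (-1 + G)*G = G*(-1 + G))
E(b, v) = 10
(D(5) + R(-2))² - E(21, -7) = (5*(-1 + 5) - 2)² - 1*10 = (5*4 - 2)² - 10 = (20 - 2)² - 10 = 18² - 10 = 324 - 10 = 314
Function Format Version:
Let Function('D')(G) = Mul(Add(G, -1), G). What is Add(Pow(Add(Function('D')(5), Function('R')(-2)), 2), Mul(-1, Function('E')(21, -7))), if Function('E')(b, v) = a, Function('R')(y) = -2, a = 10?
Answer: 314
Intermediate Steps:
Function('D')(G) = Mul(G, Add(-1, G)) (Function('D')(G) = Mul(Add(-1, G), G) = Mul(G, Add(-1, G)))
Function('E')(b, v) = 10
Add(Pow(Add(Function('D')(5), Function('R')(-2)), 2), Mul(-1, Function('E')(21, -7))) = Add(Pow(Add(Mul(5, Add(-1, 5)), -2), 2), Mul(-1, 10)) = Add(Pow(Add(Mul(5, 4), -2), 2), -10) = Add(Pow(Add(20, -2), 2), -10) = Add(Pow(18, 2), -10) = Add(324, -10) = 314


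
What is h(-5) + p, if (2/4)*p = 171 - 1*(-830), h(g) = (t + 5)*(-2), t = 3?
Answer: 1986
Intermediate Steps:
h(g) = -16 (h(g) = (3 + 5)*(-2) = 8*(-2) = -16)
p = 2002 (p = 2*(171 - 1*(-830)) = 2*(171 + 830) = 2*1001 = 2002)
h(-5) + p = -16 + 2002 = 1986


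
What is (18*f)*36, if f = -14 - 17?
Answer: -20088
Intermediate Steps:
f = -31
(18*f)*36 = (18*(-31))*36 = -558*36 = -20088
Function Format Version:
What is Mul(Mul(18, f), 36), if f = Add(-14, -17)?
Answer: -20088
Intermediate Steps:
f = -31
Mul(Mul(18, f), 36) = Mul(Mul(18, -31), 36) = Mul(-558, 36) = -20088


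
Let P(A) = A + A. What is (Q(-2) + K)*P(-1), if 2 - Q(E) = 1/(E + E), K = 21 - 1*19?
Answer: -17/2 ≈ -8.5000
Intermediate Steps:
K = 2 (K = 21 - 19 = 2)
P(A) = 2*A
Q(E) = 2 - 1/(2*E) (Q(E) = 2 - 1/(E + E) = 2 - 1/(2*E))
(Q(-2) + K)*P(-1) = ((2 - 1/2/(-2)) + 2)*(2*(-1)) = ((2 - 1/2*(-1/2)) + 2)*(-2) = ((2 + 1/4) + 2)*(-2) = (9/4 + 2)*(-2) = (17/4)*(-2) = -17/2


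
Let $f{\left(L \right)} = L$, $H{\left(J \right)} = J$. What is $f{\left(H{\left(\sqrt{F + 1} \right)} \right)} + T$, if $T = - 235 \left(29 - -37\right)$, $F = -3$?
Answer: $-15510 + i \sqrt{2} \approx -15510.0 + 1.4142 i$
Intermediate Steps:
$T = -15510$ ($T = - 235 \left(29 + 37\right) = \left(-235\right) 66 = -15510$)
$f{\left(H{\left(\sqrt{F + 1} \right)} \right)} + T = \sqrt{-3 + 1} - 15510 = \sqrt{-2} - 15510 = i \sqrt{2} - 15510 = -15510 + i \sqrt{2}$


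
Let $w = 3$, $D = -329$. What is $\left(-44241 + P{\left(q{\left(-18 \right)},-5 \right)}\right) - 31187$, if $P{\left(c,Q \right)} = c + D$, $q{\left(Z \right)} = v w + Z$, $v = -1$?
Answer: $-75778$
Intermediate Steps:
$q{\left(Z \right)} = -3 + Z$ ($q{\left(Z \right)} = \left(-1\right) 3 + Z = -3 + Z$)
$P{\left(c,Q \right)} = -329 + c$ ($P{\left(c,Q \right)} = c - 329 = -329 + c$)
$\left(-44241 + P{\left(q{\left(-18 \right)},-5 \right)}\right) - 31187 = \left(-44241 - 350\right) - 31187 = -44591 - 31187 = -75778$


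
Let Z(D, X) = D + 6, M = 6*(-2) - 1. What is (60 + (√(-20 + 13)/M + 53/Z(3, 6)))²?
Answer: 59428114/13689 - 1186*I*√7/117 ≈ 4341.3 - 26.819*I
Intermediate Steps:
M = -13 (M = -12 - 1 = -13)
Z(D, X) = 6 + D
(60 + (√(-20 + 13)/M + 53/Z(3, 6)))² = (60 + (√(-20 + 13)/(-13) + 53/(6 + 3)))² = (60 + (√(-7)*(-1/13) + 53/9))² = (60 + ((I*√7)*(-1/13) + 53*(⅑)))² = (60 + (-I*√7/13 + 53/9))² = (60 + (53/9 - I*√7/13))² = (593/9 - I*√7/13)²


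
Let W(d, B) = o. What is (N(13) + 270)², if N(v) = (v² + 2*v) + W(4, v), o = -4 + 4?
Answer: 216225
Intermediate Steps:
o = 0
W(d, B) = 0
N(v) = v² + 2*v (N(v) = (v² + 2*v) + 0 = v² + 2*v)
(N(13) + 270)² = (13*(2 + 13) + 270)² = (13*15 + 270)² = (195 + 270)² = 465² = 216225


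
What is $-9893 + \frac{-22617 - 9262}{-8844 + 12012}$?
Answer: $- \frac{31372903}{3168} \approx -9903.1$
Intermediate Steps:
$-9893 + \frac{-22617 - 9262}{-8844 + 12012} = -9893 - \frac{31879}{3168} = - \frac{31372903}{3168}$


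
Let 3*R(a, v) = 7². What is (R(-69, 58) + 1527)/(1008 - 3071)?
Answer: -4630/6189 ≈ -0.74810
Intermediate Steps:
R(a, v) = 49/3 (R(a, v) = (⅓)*7² = (⅓)*49 = 49/3)
(R(-69, 58) + 1527)/(1008 - 3071) = (49/3 + 1527)/(1008 - 3071) = (4630/3)/(-2063) = (4630/3)*(-1/2063) = -4630/6189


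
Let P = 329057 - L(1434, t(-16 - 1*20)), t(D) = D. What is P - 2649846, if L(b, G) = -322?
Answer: -2320467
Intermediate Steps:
P = 329379 (P = 329057 - 1*(-322) = 329057 + 322 = 329379)
P - 2649846 = 329379 - 2649846 = -2320467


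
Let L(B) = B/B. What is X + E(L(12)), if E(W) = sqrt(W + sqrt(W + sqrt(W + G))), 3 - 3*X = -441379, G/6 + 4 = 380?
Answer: 441382/3 + sqrt(1 + sqrt(1 + sqrt(2257))) ≈ 1.4713e+5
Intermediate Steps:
G = 2256 (G = -24 + 6*380 = -24 + 2280 = 2256)
L(B) = 1
X = 441382/3 (X = 1 - 1/3*(-441379) = 1 + 441379/3 = 441382/3 ≈ 1.4713e+5)
E(W) = sqrt(W + sqrt(W + sqrt(2256 + W))) (E(W) = sqrt(W + sqrt(W + sqrt(W + 2256))) = sqrt(W + sqrt(W + sqrt(2256 + W))))
X + E(L(12)) = 441382/3 + sqrt(1 + sqrt(1 + sqrt(2256 + 1))) = 441382/3 + sqrt(1 + sqrt(1 + sqrt(2257)))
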